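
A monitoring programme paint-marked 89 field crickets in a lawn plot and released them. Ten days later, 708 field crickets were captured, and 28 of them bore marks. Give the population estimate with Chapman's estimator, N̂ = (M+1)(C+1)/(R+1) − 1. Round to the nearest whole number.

N̂ = (89+1)(708+1)/(28+1) − 1 = 90·709/29 − 1
= 63810/29 − 1 ≈ 2200.3 − 1 ≈ 2199.3 → 2199

N ≈ 2199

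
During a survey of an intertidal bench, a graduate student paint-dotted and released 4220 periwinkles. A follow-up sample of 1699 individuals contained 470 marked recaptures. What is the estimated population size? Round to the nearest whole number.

N = (4220 × 1699) / 470 = 7169780 / 470 ≈ 15254.9 → 15255

N ≈ 15,255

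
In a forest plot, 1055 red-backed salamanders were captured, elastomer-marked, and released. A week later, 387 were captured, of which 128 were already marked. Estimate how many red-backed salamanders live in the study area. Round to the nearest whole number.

N = (1055 × 387) / 128 = 408285 / 128 ≈ 3189.7 → 3190

N ≈ 3190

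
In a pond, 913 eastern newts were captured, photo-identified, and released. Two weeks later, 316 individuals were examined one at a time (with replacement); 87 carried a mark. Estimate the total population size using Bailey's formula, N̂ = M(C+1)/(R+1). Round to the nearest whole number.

N̂ = 913·(316+1)/(87+1) = 913·317/88 = 289421/88 ≈ 3288.9 → 3289

N ≈ 3289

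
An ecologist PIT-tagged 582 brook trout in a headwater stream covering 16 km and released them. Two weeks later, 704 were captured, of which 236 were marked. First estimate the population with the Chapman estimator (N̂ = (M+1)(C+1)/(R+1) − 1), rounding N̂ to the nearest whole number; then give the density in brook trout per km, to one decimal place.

N̂ = 583·705/237 − 1 = 411015/237 − 1 ≈ 1733.2 → 1733
Density = N̂ / area = 1733 / 16 ≈ 108.31 → 108.3 per km

density ≈ 108.3 brook trout per km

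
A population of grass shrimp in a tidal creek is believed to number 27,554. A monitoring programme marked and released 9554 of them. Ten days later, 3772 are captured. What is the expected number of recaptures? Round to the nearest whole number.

Expected recaptures E[R] = M·C / N.
E[R] = 9554 × 3772 / 27554 = 36037688 / 27554 ≈ 1307.9 → 1308

expected recaptures ≈ 1308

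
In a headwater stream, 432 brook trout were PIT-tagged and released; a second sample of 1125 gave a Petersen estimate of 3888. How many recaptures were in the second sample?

R = 125

From N = M·C/R: R = M·C / N = 432·1125 / 3888 = 486000 / 3888 = 125.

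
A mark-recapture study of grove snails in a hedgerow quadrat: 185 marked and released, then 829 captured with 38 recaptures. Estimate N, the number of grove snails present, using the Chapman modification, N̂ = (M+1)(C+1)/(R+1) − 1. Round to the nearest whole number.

N̂ = (185+1)(829+1)/(38+1) − 1 = 186·830/39 − 1
= 154380/39 − 1 ≈ 3958.46 − 1 ≈ 3957.46 → 3957

N ≈ 3957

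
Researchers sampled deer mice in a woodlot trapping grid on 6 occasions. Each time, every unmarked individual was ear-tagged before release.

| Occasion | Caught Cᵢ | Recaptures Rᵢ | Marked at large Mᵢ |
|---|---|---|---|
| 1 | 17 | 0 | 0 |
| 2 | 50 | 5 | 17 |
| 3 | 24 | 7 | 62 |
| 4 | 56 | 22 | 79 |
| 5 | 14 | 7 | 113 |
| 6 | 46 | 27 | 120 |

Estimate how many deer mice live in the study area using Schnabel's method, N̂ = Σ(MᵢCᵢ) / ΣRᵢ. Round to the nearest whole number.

Σ MᵢCᵢ = 0·17 + 17·50 + 62·24 + 79·56 + 113·14 + 120·46 = 0 + 850 + 1488 + 4424 + 1582 + 5520 = 13864
Σ Rᵢ = 0 + 5 + 7 + 22 + 7 + 27 = 68
N̂ = 13864 / 68 ≈ 203.9 → 204

N ≈ 204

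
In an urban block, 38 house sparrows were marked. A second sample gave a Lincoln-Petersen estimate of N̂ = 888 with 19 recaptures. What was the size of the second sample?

C = 444

From N = M·C/R: C = N·R / M = 888·19 / 38 = 16872 / 38 = 444.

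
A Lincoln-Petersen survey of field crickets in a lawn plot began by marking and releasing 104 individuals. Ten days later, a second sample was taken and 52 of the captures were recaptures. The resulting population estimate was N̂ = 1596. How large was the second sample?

From N = M·C/R: C = N·R / M = 1596·52 / 104 = 82992 / 104 = 798.

C = 798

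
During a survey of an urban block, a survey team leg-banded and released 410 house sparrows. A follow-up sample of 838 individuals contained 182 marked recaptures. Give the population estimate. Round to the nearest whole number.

N ≈ 1888

If marked individuals mix randomly, R/C ≈ M/N, giving N ≈ M·C/R.
N = (410 × 838) / 182 = 343580 / 182 ≈ 1887.8 → 1888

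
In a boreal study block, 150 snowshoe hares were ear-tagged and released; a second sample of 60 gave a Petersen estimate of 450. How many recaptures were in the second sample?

From N = M·C/R: R = M·C / N = 150·60 / 450 = 9000 / 450 = 20.

R = 20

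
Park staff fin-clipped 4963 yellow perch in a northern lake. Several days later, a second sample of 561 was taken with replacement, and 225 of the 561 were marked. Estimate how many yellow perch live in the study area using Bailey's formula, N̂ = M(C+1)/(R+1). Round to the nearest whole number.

N̂ = 4963·(561+1)/(225+1) = 4963·562/226 = 2789206/226 ≈ 12341.6 → 12342

N ≈ 12,342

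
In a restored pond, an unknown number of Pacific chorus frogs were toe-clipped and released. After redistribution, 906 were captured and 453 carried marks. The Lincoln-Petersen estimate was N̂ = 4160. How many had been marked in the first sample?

M = 2080

From N = M·C/R: M = N·R / C = 4160·453 / 906 = 1884480 / 906 = 2080.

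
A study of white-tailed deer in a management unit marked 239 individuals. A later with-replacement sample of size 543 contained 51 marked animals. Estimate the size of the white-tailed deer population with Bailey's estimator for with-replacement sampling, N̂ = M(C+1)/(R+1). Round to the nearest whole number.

N ≈ 2500

N̂ = 239·(543+1)/(51+1) = 239·544/52 = 130016/52 ≈ 2500.3 → 2500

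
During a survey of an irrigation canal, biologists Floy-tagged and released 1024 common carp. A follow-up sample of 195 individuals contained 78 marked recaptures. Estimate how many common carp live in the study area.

N = (1024 × 195) / 78 = 199680 / 78 = 2560

N = 2560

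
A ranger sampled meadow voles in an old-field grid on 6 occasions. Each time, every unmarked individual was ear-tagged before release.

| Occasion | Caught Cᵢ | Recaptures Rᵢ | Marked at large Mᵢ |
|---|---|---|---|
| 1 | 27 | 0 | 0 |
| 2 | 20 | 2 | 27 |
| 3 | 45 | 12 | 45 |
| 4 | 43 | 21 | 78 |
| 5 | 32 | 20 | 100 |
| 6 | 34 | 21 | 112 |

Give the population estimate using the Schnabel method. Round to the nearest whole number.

N ≈ 170

Σ MᵢCᵢ = 0·27 + 27·20 + 45·45 + 78·43 + 100·32 + 112·34 = 0 + 540 + 2025 + 3354 + 3200 + 3808 = 12927
Σ Rᵢ = 0 + 2 + 12 + 21 + 20 + 21 = 76
N̂ = 12927 / 76 ≈ 170.1 → 170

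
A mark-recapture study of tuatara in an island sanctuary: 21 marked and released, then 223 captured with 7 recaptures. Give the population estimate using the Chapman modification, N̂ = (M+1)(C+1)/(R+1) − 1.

N = 615

N̂ = (21+1)(223+1)/(7+1) − 1 = 22·224/8 − 1
= 4928/8 − 1 = 616 − 1 = 615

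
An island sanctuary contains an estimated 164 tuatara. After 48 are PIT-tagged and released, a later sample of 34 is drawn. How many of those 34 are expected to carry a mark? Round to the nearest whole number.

expected recaptures ≈ 10

The marked fraction of the population is 48/164, so in a sample of 34 expect C·(M/N) marked.
E[R] = 48 × 34 / 164 = 1632 / 164 ≈ 10.0 → 10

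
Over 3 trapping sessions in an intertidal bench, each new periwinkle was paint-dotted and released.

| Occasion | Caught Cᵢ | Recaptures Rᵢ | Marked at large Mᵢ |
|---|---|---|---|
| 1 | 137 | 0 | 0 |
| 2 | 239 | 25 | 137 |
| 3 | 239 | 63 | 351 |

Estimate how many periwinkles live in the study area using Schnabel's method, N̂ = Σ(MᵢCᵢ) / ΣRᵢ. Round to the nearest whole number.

N ≈ 1325

Σ MᵢCᵢ = 0·137 + 137·239 + 351·239 = 0 + 32743 + 83889 = 116632
Σ Rᵢ = 0 + 25 + 63 = 88
N̂ = 116632 / 88 ≈ 1325.4 → 1325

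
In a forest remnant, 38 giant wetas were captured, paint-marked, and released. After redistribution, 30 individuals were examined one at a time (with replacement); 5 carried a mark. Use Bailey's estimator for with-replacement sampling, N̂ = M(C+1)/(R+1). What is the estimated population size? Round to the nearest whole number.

N̂ = 38·(30+1)/(5+1) = 38·31/6 = 1178/6 ≈ 196.3 → 196

N ≈ 196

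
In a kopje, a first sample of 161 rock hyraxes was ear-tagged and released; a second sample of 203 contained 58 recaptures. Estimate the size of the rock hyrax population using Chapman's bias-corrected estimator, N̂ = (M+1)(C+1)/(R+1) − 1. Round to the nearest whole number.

N ≈ 559

N̂ = (161+1)(203+1)/(58+1) − 1 = 162·204/59 − 1
= 33048/59 − 1 ≈ 560.1 − 1 ≈ 559.1 → 559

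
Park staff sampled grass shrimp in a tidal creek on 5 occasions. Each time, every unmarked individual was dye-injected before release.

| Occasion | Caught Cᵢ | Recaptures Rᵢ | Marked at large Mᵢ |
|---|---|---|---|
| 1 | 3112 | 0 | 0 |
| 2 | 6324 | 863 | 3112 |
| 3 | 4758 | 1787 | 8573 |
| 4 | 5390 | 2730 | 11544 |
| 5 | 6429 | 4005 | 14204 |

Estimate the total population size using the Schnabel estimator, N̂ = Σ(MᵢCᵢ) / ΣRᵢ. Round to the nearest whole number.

N ≈ 22,803

Σ MᵢCᵢ = 0·3112 + 3112·6324 + 8573·4758 + 11544·5390 + 14204·6429 = 0 + 19680288 + 40790334 + 62222160 + 91317516 = 214010298
Σ Rᵢ = 0 + 863 + 1787 + 2730 + 4005 = 9385
N̂ = 214010298 / 9385 ≈ 22803.4 → 22803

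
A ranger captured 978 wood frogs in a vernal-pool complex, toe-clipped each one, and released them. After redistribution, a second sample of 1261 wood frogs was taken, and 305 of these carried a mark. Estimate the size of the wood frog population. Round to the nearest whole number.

If marked individuals mix randomly, R/C ≈ M/N, giving N ≈ M·C/R.
N = (978 × 1261) / 305 = 1233258 / 305 ≈ 4043.47 → 4043

N ≈ 4043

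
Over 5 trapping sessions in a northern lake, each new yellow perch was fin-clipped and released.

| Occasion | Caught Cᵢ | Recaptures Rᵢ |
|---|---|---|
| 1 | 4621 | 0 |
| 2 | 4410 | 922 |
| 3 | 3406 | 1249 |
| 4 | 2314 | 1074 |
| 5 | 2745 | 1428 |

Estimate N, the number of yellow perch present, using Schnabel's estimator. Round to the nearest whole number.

N ≈ 22,114

Marked at large before each occasion: Mᵢ = Σⱼ<ᵢ (Cⱼ − Rⱼ) → M1=0, M2=4621, M3=8109, M4=10266, M5=11506
Σ MᵢCᵢ = 0·4621 + 4621·4410 + 8109·3406 + 10266·2314 + 11506·2745 = 0 + 20378610 + 27619254 + 23755524 + 31583970 = 103337358
Σ Rᵢ = 0 + 922 + 1249 + 1074 + 1428 = 4673
N̂ = 103337358 / 4673 ≈ 22113.7 → 22114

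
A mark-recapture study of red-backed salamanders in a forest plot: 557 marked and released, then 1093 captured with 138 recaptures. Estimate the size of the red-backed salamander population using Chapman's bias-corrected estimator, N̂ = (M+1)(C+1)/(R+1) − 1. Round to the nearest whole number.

N ≈ 4391

N̂ = (557+1)(1093+1)/(138+1) − 1 = 558·1094/139 − 1
= 610452/139 − 1 ≈ 4391.7 − 1 ≈ 4390.7 → 4391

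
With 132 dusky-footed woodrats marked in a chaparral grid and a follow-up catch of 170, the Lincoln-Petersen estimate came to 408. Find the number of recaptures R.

R = 55

From N = M·C/R: R = M·C / N = 132·170 / 408 = 22440 / 408 = 55.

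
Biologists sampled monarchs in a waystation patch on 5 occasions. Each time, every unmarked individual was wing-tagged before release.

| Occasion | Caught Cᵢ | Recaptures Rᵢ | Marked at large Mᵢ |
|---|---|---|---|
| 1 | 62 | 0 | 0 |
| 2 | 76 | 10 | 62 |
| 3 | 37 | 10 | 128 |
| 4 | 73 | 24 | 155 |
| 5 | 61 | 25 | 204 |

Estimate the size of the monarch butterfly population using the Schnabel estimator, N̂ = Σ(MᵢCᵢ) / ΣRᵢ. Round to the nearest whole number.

Σ MᵢCᵢ = 0·62 + 62·76 + 128·37 + 155·73 + 204·61 = 0 + 4712 + 4736 + 11315 + 12444 = 33207
Σ Rᵢ = 0 + 10 + 10 + 24 + 25 = 69
N̂ = 33207 / 69 ≈ 481.3 → 481

N ≈ 481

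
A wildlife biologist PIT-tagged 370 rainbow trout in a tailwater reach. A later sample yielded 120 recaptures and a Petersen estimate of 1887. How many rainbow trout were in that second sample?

C = 612

From N = M·C/R: C = N·R / M = 1887·120 / 370 = 226440 / 370 = 612.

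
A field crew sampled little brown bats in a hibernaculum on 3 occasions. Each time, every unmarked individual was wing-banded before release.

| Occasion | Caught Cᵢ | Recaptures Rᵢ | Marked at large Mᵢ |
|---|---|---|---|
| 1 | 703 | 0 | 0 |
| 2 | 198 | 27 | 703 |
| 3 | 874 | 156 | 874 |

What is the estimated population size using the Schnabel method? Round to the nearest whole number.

Σ MᵢCᵢ = 0·703 + 703·198 + 874·874 = 0 + 139194 + 763876 = 903070
Σ Rᵢ = 0 + 27 + 156 = 183
N̂ = 903070 / 183 ≈ 4934.8 → 4935

N ≈ 4935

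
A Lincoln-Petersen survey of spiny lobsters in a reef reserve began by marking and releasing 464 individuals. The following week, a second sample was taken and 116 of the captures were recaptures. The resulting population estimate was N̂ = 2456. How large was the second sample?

C = 614

From N = M·C/R: C = N·R / M = 2456·116 / 464 = 284896 / 464 = 614.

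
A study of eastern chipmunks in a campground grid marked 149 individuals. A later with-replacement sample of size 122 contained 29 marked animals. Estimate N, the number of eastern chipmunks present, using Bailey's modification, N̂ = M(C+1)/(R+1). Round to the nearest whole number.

N ≈ 611

N̂ = 149·(122+1)/(29+1) = 149·123/30 = 18327/30 ≈ 610.9 → 611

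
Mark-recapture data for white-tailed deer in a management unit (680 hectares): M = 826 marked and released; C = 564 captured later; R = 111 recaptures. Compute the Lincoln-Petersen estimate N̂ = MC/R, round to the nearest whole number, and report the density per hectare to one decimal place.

density ≈ 6.2 white-tailed deer per hectare

N̂ = 826·564/111 = 465864/111 ≈ 4197.0 → 4197
Density = N̂ / area = 4197 / 680 ≈ 6.17 → 6.2 per hectare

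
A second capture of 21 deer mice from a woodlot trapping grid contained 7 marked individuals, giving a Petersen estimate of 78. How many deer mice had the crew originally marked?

M = 26

From N = M·C/R: M = N·R / C = 78·7 / 21 = 546 / 21 = 26.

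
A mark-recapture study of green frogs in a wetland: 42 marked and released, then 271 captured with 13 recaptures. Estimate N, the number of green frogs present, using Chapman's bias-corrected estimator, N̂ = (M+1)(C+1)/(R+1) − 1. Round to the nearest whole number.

N̂ = (42+1)(271+1)/(13+1) − 1 = 43·272/14 − 1
= 11696/14 − 1 ≈ 835.4 − 1 ≈ 834.4 → 834

N ≈ 834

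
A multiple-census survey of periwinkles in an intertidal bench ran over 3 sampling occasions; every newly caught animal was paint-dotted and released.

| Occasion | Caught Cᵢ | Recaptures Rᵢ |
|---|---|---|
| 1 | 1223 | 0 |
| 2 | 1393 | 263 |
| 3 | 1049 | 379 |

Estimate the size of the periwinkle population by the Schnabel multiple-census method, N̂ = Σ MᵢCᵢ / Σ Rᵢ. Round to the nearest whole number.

N ≈ 6498

Marked at large before each occasion: Mᵢ = Σⱼ<ᵢ (Cⱼ − Rⱼ) → M1=0, M2=1223, M3=2353
Σ MᵢCᵢ = 0·1223 + 1223·1393 + 2353·1049 = 0 + 1703639 + 2468297 = 4171936
Σ Rᵢ = 0 + 263 + 379 = 642
N̂ = 4171936 / 642 ≈ 6498.3 → 6498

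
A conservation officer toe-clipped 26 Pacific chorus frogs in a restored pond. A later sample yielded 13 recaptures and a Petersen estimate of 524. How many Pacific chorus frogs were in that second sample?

C = 262

From N = M·C/R: C = N·R / M = 524·13 / 26 = 6812 / 26 = 262.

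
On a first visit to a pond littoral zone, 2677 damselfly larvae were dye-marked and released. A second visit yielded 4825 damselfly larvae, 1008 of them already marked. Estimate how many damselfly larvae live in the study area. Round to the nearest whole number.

The marked fraction in the recapture sample should equal the marked fraction in the population: 1008/4825 = 2677/N.
N = (2677 × 4825) / 1008 = 12916525 / 1008 ≈ 12814.0 → 12814

N ≈ 12,814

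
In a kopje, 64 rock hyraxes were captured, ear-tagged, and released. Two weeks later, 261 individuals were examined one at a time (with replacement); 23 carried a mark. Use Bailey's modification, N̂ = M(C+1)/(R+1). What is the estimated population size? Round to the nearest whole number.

N̂ = 64·(261+1)/(23+1) = 64·262/24 = 16768/24 ≈ 698.7 → 699

N ≈ 699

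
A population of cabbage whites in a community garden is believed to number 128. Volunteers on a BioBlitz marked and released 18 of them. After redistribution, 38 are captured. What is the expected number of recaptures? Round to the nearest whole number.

expected recaptures ≈ 5

The marked fraction of the population is 18/128, so in a sample of 38 expect C·(M/N) marked.
E[R] = 18 × 38 / 128 = 684 / 128 ≈ 5.3 → 5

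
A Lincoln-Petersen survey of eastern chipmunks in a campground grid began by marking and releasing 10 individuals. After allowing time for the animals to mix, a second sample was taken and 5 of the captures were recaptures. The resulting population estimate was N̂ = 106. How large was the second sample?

From N = M·C/R: C = N·R / M = 106·5 / 10 = 530 / 10 = 53.

C = 53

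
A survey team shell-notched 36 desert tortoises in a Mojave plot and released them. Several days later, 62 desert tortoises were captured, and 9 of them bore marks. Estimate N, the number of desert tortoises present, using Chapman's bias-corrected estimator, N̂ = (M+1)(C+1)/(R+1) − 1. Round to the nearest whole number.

N̂ = (36+1)(62+1)/(9+1) − 1 = 37·63/10 − 1
= 2331/10 − 1 ≈ 233.1 − 1 ≈ 232.1 → 232

N ≈ 232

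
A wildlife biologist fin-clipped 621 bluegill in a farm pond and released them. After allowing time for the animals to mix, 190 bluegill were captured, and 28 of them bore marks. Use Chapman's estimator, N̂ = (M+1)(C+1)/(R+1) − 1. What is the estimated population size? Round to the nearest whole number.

N ≈ 4096

N̂ = (621+1)(190+1)/(28+1) − 1 = 622·191/29 − 1
= 118802/29 − 1 ≈ 4096.6 − 1 ≈ 4095.6 → 4096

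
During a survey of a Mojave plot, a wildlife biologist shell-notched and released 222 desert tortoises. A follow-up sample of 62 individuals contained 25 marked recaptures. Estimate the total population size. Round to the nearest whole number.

N = (222 × 62) / 25 = 13764 / 25 ≈ 550.6 → 551

N ≈ 551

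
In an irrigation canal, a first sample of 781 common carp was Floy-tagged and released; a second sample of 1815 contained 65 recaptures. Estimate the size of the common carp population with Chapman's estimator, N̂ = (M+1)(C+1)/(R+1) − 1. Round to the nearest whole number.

N̂ = (781+1)(1815+1)/(65+1) − 1 = 782·1816/66 − 1
= 1420112/66 − 1 ≈ 21516.8 − 1 ≈ 21515.8 → 21516

N ≈ 21,516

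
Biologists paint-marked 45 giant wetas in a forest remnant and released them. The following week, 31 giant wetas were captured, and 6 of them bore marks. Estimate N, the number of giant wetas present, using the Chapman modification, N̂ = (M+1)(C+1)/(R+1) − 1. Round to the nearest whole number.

N ≈ 209

N̂ = (45+1)(31+1)/(6+1) − 1 = 46·32/7 − 1
= 1472/7 − 1 ≈ 210.3 − 1 ≈ 209.3 → 209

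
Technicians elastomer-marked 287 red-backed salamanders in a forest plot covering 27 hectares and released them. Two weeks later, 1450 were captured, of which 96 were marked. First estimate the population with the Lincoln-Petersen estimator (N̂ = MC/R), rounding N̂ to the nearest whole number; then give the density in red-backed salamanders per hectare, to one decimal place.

density ≈ 160.6 red-backed salamanders per hectare

N̂ = 287·1450/96 = 416150/96 ≈ 4334.9 → 4335
Density = N̂ / area = 4335 / 27 ≈ 160.56 → 160.6 per hectare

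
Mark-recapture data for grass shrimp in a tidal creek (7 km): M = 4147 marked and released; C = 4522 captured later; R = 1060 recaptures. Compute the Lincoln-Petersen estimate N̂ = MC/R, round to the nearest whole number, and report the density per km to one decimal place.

N̂ = 4147·4522/1060 = 18752734/1060 ≈ 17691.3 → 17691
Density = N̂ / area = 17691 / 7 ≈ 2527.29 → 2527.3 per km

density ≈ 2527.3 grass shrimp per km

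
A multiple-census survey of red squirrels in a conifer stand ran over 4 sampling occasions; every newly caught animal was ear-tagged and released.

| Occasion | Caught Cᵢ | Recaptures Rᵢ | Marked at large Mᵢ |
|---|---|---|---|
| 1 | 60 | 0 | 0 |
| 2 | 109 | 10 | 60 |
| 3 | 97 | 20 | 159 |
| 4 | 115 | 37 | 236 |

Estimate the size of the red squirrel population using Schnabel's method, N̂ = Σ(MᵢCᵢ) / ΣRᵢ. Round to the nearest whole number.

Σ MᵢCᵢ = 0·60 + 60·109 + 159·97 + 236·115 = 0 + 6540 + 15423 + 27140 = 49103
Σ Rᵢ = 0 + 10 + 20 + 37 = 67
N̂ = 49103 / 67 ≈ 732.9 → 733

N ≈ 733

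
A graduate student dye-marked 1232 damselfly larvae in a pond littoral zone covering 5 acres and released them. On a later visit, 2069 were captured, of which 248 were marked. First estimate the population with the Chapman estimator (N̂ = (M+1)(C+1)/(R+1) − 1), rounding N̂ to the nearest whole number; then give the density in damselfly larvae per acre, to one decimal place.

density ≈ 2049.8 damselfly larvae per acre

N̂ = 1233·2070/249 − 1 = 2552310/249 − 1 ≈ 10249.2 → 10249
Density = N̂ / area = 10249 / 5 ≈ 2049.80 → 2049.8 per acre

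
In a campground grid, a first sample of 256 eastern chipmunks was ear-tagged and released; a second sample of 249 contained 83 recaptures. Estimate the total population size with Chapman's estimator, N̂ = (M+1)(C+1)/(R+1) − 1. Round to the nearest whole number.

N̂ = (256+1)(249+1)/(83+1) − 1 = 257·250/84 − 1
= 64250/84 − 1 ≈ 764.9 − 1 ≈ 763.9 → 764

N ≈ 764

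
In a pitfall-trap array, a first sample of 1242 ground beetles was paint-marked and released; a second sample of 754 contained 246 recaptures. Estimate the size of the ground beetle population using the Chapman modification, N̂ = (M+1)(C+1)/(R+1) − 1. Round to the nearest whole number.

N ≈ 3798

N̂ = (1242+1)(754+1)/(246+1) − 1 = 1243·755/247 − 1
= 938465/247 − 1 ≈ 3799.45 − 1 ≈ 3798.45 → 3798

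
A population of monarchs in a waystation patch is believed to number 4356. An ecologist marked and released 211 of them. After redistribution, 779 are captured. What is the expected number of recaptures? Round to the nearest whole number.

expected recaptures ≈ 38

The marked fraction of the population is 211/4356, so in a sample of 779 expect C·(M/N) marked.
E[R] = 211 × 779 / 4356 = 164369 / 4356 ≈ 37.7 → 38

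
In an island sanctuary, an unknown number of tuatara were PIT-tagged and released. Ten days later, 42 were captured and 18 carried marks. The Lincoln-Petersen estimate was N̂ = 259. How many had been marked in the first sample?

From N = M·C/R: M = N·R / C = 259·18 / 42 = 4662 / 42 = 111.

M = 111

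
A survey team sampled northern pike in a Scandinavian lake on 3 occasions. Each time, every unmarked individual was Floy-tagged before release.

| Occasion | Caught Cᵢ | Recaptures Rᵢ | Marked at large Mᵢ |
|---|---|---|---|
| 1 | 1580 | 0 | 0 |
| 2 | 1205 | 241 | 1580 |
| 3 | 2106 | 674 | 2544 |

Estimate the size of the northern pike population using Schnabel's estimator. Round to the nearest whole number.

N ≈ 7936

Σ MᵢCᵢ = 0·1580 + 1580·1205 + 2544·2106 = 0 + 1903900 + 5357664 = 7261564
Σ Rᵢ = 0 + 241 + 674 = 915
N̂ = 7261564 / 915 ≈ 7936.1 → 7936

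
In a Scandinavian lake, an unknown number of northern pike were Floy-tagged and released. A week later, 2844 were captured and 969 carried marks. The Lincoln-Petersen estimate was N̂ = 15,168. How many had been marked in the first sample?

From N = M·C/R: M = N·R / C = 15168·969 / 2844 = 14697792 / 2844 = 5168.

M = 5168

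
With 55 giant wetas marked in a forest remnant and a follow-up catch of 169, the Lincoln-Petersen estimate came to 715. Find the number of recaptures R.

From N = M·C/R: R = M·C / N = 55·169 / 715 = 9295 / 715 = 13.

R = 13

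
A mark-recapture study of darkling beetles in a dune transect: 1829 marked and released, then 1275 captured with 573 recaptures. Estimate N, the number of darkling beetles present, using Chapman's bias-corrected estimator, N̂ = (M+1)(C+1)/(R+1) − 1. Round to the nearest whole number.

N ≈ 4067

N̂ = (1829+1)(1275+1)/(573+1) − 1 = 1830·1276/574 − 1
= 2335080/574 − 1 ≈ 4068.1 − 1 ≈ 4067.1 → 4067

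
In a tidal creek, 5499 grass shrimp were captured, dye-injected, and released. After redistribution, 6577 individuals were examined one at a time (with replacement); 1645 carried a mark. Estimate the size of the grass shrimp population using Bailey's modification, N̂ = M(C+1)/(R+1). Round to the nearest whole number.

N̂ = 5499·(6577+1)/(1645+1) = 5499·6578/1646 = 36172422/1646 ≈ 21976.0 → 21976

N ≈ 21,976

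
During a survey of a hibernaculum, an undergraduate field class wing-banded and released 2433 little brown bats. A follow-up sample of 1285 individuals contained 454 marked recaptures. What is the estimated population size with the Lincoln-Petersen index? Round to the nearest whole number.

N ≈ 6886

The marked fraction in the recapture sample should equal the marked fraction in the population: 454/1285 = 2433/N.
N = (2433 × 1285) / 454 = 3126405 / 454 ≈ 6886.4 → 6886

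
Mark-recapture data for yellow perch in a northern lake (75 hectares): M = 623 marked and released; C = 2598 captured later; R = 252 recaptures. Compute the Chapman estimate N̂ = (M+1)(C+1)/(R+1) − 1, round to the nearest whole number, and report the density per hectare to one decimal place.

N̂ = 624·2599/253 − 1 = 1621776/253 − 1 ≈ 6409.2 → 6409
Density = N̂ / area = 6409 / 75 ≈ 85.45 → 85.5 per hectare

density ≈ 85.5 yellow perch per hectare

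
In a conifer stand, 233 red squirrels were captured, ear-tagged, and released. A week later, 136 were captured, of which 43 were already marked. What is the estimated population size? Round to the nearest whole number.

Lincoln-Petersen assumes M/N = R/C, so N = M·C / R.
N = (233 × 136) / 43 = 31688 / 43 ≈ 736.9 → 737

N ≈ 737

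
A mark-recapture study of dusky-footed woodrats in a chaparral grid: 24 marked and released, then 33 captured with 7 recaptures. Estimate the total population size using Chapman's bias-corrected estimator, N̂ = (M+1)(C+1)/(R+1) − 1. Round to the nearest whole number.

N ≈ 105

N̂ = (24+1)(33+1)/(7+1) − 1 = 25·34/8 − 1
= 850/8 − 1 ≈ 106.2 − 1 ≈ 105.2 → 105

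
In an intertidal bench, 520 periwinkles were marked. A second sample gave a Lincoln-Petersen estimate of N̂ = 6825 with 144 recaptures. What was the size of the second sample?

From N = M·C/R: C = N·R / M = 6825·144 / 520 = 982800 / 520 = 1890.

C = 1890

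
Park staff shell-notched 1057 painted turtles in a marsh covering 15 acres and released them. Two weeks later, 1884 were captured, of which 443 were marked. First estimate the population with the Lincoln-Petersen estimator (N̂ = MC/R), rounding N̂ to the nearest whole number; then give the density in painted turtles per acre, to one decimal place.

N̂ = 1057·1884/443 = 1991388/443 ≈ 4495.2 → 4495
Density = N̂ / area = 4495 / 15 ≈ 299.67 → 299.7 per acre

density ≈ 299.7 painted turtles per acre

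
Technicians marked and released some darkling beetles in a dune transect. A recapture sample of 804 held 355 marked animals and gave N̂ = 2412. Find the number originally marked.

M = 1065

From N = M·C/R: M = N·R / C = 2412·355 / 804 = 856260 / 804 = 1065.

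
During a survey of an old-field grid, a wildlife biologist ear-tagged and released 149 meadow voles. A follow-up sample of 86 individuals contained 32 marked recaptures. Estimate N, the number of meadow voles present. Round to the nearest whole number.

N ≈ 400

If marked individuals mix randomly, R/C ≈ M/N, giving N ≈ M·C/R.
N = (149 × 86) / 32 = 12814 / 32 ≈ 400.4 → 400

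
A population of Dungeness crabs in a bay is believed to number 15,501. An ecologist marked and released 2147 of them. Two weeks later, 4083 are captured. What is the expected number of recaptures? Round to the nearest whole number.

The marked fraction of the population is 2147/15501, so in a sample of 4083 expect C·(M/N) marked.
E[R] = 2147 × 4083 / 15501 = 8766201 / 15501 ≈ 565.5 → 566

expected recaptures ≈ 566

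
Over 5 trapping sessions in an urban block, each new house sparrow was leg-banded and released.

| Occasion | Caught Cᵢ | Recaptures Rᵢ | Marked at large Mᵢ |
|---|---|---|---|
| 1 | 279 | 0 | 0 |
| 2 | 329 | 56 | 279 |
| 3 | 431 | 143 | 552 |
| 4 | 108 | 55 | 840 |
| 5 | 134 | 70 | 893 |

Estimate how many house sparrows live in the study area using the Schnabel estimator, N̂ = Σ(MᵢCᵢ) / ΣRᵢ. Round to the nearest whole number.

Σ MᵢCᵢ = 0·279 + 279·329 + 552·431 + 840·108 + 893·134 = 0 + 91791 + 237912 + 90720 + 119662 = 540085
Σ Rᵢ = 0 + 56 + 143 + 55 + 70 = 324
N̂ = 540085 / 324 ≈ 1666.9 → 1667

N ≈ 1667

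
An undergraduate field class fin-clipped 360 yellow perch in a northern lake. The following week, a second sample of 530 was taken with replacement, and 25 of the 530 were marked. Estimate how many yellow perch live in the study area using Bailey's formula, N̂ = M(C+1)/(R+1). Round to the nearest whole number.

N ≈ 7352

N̂ = 360·(530+1)/(25+1) = 360·531/26 = 191160/26 ≈ 7352.3 → 7352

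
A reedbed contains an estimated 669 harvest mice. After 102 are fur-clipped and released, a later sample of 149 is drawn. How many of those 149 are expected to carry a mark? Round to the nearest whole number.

The marked fraction of the population is 102/669, so in a sample of 149 expect C·(M/N) marked.
E[R] = 102 × 149 / 669 = 15198 / 669 ≈ 22.7 → 23

expected recaptures ≈ 23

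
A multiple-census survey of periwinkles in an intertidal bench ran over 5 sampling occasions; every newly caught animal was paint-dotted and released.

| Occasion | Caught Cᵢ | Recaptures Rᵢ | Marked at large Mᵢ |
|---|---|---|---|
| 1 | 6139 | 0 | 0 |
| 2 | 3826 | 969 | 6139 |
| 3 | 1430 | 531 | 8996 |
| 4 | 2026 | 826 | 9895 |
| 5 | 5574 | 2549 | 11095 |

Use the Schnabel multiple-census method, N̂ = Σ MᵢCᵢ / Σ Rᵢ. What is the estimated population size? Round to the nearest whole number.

N ≈ 24,255

Σ MᵢCᵢ = 0·6139 + 6139·3826 + 8996·1430 + 9895·2026 + 11095·5574 = 0 + 23487814 + 12864280 + 20047270 + 61843530 = 118242894
Σ Rᵢ = 0 + 969 + 531 + 826 + 2549 = 4875
N̂ = 118242894 / 4875 ≈ 24255.0 → 24255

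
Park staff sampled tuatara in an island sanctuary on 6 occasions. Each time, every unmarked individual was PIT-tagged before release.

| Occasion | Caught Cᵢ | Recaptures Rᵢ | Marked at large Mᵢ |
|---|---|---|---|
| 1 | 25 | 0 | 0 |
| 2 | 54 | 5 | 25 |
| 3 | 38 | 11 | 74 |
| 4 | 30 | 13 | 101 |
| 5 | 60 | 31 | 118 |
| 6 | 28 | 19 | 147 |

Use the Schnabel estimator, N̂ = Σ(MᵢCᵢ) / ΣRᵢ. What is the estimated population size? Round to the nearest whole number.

Σ MᵢCᵢ = 0·25 + 25·54 + 74·38 + 101·30 + 118·60 + 147·28 = 0 + 1350 + 2812 + 3030 + 7080 + 4116 = 18388
Σ Rᵢ = 0 + 5 + 11 + 13 + 31 + 19 = 79
N̂ = 18388 / 79 ≈ 232.8 → 233

N ≈ 233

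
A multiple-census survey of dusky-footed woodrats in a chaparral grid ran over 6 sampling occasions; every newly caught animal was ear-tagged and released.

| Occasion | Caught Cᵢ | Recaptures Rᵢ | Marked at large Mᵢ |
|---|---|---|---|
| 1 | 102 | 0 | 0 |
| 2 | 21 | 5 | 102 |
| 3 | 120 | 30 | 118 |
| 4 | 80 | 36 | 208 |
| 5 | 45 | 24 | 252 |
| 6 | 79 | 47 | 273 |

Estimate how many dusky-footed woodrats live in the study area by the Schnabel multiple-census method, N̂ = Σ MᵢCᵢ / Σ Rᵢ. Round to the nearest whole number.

Σ MᵢCᵢ = 0·102 + 102·21 + 118·120 + 208·80 + 252·45 + 273·79 = 0 + 2142 + 14160 + 16640 + 11340 + 21567 = 65849
Σ Rᵢ = 0 + 5 + 30 + 36 + 24 + 47 = 142
N̂ = 65849 / 142 ≈ 463.7 → 464

N ≈ 464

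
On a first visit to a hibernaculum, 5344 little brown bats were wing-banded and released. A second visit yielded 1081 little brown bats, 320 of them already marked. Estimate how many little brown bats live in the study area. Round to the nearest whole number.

The marked fraction in the recapture sample should equal the marked fraction in the population: 320/1081 = 5344/N.
N = (5344 × 1081) / 320 = 5776864 / 320 ≈ 18052.7 → 18053

N ≈ 18,053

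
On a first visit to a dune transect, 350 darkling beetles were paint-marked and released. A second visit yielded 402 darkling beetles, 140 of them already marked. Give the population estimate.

N = 1005

The marked fraction in the recapture sample should equal the marked fraction in the population: 140/402 = 350/N.
N = (350 × 402) / 140 = 140700 / 140 = 1005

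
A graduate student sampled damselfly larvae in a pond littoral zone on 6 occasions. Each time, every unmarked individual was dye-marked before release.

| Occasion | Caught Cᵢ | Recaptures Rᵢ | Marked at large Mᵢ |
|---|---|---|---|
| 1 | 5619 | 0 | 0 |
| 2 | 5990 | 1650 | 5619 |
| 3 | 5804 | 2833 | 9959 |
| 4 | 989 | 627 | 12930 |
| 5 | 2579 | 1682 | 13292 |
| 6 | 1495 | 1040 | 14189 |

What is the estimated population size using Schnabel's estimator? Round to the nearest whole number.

Σ MᵢCᵢ = 0·5619 + 5619·5990 + 9959·5804 + 12930·989 + 13292·2579 + 14189·1495 = 0 + 33657810 + 57802036 + 12787770 + 34280068 + 21212555 = 159740239
Σ Rᵢ = 0 + 1650 + 2833 + 627 + 1682 + 1040 = 7832
N̂ = 159740239 / 7832 ≈ 20395.8 → 20396

N ≈ 20,396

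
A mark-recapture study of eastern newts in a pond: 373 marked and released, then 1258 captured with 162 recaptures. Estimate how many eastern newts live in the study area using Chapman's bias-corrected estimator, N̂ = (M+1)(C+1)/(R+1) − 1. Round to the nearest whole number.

N ≈ 2888

N̂ = (373+1)(1258+1)/(162+1) − 1 = 374·1259/163 − 1
= 470866/163 − 1 ≈ 2888.7 − 1 ≈ 2887.7 → 2888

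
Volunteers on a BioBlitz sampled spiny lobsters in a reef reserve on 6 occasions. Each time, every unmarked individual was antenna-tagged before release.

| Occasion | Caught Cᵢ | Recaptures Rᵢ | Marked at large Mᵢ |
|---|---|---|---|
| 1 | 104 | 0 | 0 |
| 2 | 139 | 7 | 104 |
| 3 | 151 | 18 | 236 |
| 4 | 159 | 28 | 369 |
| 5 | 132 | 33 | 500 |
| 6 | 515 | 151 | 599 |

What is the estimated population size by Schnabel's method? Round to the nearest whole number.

Σ MᵢCᵢ = 0·104 + 104·139 + 236·151 + 369·159 + 500·132 + 599·515 = 0 + 14456 + 35636 + 58671 + 66000 + 308485 = 483248
Σ Rᵢ = 0 + 7 + 18 + 28 + 33 + 151 = 237
N̂ = 483248 / 237 ≈ 2039.0 → 2039

N ≈ 2039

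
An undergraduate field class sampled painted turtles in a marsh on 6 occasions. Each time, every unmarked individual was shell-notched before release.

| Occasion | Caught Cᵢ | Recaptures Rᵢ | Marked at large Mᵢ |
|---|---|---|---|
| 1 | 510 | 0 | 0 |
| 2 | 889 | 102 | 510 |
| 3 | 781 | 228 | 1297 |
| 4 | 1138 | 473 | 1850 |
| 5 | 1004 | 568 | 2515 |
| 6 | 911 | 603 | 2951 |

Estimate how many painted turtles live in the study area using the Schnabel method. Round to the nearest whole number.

Σ MᵢCᵢ = 0·510 + 510·889 + 1297·781 + 1850·1138 + 2515·1004 + 2951·911 = 0 + 453390 + 1012957 + 2105300 + 2525060 + 2688361 = 8785068
Σ Rᵢ = 0 + 102 + 228 + 473 + 568 + 603 = 1974
N̂ = 8785068 / 1974 ≈ 4450.4 → 4450

N ≈ 4450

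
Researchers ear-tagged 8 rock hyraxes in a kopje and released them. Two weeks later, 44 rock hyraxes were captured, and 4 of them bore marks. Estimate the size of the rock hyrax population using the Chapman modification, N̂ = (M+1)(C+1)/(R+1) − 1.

N̂ = (8+1)(44+1)/(4+1) − 1 = 9·45/5 − 1
= 405/5 − 1 = 81 − 1 = 80

N = 80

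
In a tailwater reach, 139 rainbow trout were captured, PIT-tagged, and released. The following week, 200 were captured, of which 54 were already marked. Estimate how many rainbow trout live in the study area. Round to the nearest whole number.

N ≈ 515

The marked fraction in the recapture sample should equal the marked fraction in the population: 54/200 = 139/N.
N = (139 × 200) / 54 = 27800 / 54 ≈ 514.8 → 515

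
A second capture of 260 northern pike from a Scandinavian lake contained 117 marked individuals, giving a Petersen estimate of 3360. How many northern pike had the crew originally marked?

From N = M·C/R: M = N·R / C = 3360·117 / 260 = 393120 / 260 = 1512.

M = 1512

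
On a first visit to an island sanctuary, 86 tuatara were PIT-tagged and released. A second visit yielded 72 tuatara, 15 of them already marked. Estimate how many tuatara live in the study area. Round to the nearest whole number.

N ≈ 413

The marked fraction in the recapture sample should equal the marked fraction in the population: 15/72 = 86/N.
N = (86 × 72) / 15 = 6192 / 15 ≈ 412.8 → 413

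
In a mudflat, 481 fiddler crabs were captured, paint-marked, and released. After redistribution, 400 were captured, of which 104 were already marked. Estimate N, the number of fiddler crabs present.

N = 1850

Lincoln-Petersen assumes M/N = R/C, so N = M·C / R.
N = (481 × 400) / 104 = 192400 / 104 = 1850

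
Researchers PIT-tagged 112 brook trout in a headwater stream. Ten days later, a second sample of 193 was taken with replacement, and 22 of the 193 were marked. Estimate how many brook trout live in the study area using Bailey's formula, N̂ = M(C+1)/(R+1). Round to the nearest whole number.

N ≈ 945

N̂ = 112·(193+1)/(22+1) = 112·194/23 = 21728/23 ≈ 944.7 → 945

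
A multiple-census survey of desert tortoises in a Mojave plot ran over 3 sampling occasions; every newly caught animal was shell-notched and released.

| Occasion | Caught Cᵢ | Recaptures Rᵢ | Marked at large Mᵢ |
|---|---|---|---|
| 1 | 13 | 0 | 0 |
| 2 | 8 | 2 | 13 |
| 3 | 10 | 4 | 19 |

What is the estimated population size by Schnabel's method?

N = 49

Σ MᵢCᵢ = 0·13 + 13·8 + 19·10 = 0 + 104 + 190 = 294
Σ Rᵢ = 0 + 2 + 4 = 6
N̂ = 294 / 6 = 49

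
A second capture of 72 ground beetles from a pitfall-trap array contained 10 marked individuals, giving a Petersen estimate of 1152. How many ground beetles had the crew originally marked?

M = 160

From N = M·C/R: M = N·R / C = 1152·10 / 72 = 11520 / 72 = 160.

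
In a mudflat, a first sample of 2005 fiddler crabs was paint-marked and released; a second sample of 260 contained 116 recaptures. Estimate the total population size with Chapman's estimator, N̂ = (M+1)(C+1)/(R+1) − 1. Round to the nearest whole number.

N ≈ 4474

N̂ = (2005+1)(260+1)/(116+1) − 1 = 2006·261/117 − 1
= 523566/117 − 1 ≈ 4474.9 − 1 ≈ 4473.9 → 4474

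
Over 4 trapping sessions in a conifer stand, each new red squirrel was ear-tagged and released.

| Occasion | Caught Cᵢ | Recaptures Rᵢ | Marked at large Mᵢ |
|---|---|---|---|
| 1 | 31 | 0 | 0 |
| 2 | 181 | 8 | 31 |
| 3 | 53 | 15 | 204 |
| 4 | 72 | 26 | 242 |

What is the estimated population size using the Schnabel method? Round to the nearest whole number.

Σ MᵢCᵢ = 0·31 + 31·181 + 204·53 + 242·72 = 0 + 5611 + 10812 + 17424 = 33847
Σ Rᵢ = 0 + 8 + 15 + 26 = 49
N̂ = 33847 / 49 ≈ 690.8 → 691

N ≈ 691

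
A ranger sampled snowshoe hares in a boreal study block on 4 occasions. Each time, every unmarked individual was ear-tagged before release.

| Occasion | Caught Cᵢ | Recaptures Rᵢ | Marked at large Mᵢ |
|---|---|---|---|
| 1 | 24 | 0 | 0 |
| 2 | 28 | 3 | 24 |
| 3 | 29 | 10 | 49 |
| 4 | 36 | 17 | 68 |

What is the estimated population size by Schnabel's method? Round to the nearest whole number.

N ≈ 151

Σ MᵢCᵢ = 0·24 + 24·28 + 49·29 + 68·36 = 0 + 672 + 1421 + 2448 = 4541
Σ Rᵢ = 0 + 3 + 10 + 17 = 30
N̂ = 4541 / 30 ≈ 151.4 → 151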